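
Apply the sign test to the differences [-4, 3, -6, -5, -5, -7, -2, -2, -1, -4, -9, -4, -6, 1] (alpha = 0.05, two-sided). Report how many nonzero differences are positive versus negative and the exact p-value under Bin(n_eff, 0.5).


Step 1: Discard zero differences. Original n = 14; n_eff = number of nonzero differences = 14.
Nonzero differences (with sign): -4, +3, -6, -5, -5, -7, -2, -2, -1, -4, -9, -4, -6, +1
Step 2: Count signs: positive = 2, negative = 12.
Step 3: Under H0: P(positive) = 0.5, so the number of positives S ~ Bin(14, 0.5).
Step 4: Two-sided exact p-value = sum of Bin(14,0.5) probabilities at or below the observed probability = 0.012939.
Step 5: alpha = 0.05. reject H0.

n_eff = 14, pos = 2, neg = 12, p = 0.012939, reject H0.


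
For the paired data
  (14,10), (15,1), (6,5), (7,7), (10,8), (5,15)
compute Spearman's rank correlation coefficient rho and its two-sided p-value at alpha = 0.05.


Step 1: Rank x and y separately (midranks; no ties here).
rank(x): 14->5, 15->6, 6->2, 7->3, 10->4, 5->1
rank(y): 10->5, 1->1, 5->2, 7->3, 8->4, 15->6
Step 2: d_i = R_x(i) - R_y(i); compute d_i^2.
  (5-5)^2=0, (6-1)^2=25, (2-2)^2=0, (3-3)^2=0, (4-4)^2=0, (1-6)^2=25
sum(d^2) = 50.
Step 3: rho = 1 - 6*50 / (6*(6^2 - 1)) = 1 - 300/210 = -0.428571.
Step 4: Under H0, t = rho * sqrt((n-2)/(1-rho^2)) = -0.9487 ~ t(4).
Step 5: Two-sided p-value from the t-distribution with 4 df = 0.396501.
Step 6: alpha = 0.05. fail to reject H0.

rho = -0.4286, p = 0.396501, fail to reject H0 at alpha = 0.05.


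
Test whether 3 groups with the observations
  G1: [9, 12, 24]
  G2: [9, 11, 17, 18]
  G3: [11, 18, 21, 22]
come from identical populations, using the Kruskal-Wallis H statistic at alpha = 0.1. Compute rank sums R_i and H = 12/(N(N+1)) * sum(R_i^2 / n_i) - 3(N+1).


Step 1: Combine all N = 11 observations and assign midranks.
sorted (value, group, rank): (9,G1,1.5), (9,G2,1.5), (11,G2,3.5), (11,G3,3.5), (12,G1,5), (17,G2,6), (18,G2,7.5), (18,G3,7.5), (21,G3,9), (22,G3,10), (24,G1,11)
Step 2: Sum ranks within each group.
R_1 = 17.5 (n_1 = 3)
R_2 = 18.5 (n_2 = 4)
R_3 = 30 (n_3 = 4)
Step 3: H = 12/(N(N+1)) * sum(R_i^2/n_i) - 3(N+1)
     = 12/(11*12) * (17.5^2/3 + 18.5^2/4 + 30^2/4) - 3*12
     = 0.090909 * 412.646 - 36
     = 1.513258.
Step 4: Ties present; correction factor C = 1 - 18/(11^3 - 11) = 0.986364. Corrected H = 1.513258 / 0.986364 = 1.534178.
Step 5: Under H0, H ~ chi^2(2); p-value = 0.464363.
Step 6: alpha = 0.1. fail to reject H0.

H = 1.5342, df = 2, p = 0.464363, fail to reject H0.


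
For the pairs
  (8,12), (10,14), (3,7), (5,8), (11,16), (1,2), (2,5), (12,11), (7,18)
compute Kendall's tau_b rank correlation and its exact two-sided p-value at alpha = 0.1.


Step 1: Enumerate the 36 unordered pairs (i,j) with i<j and classify each by sign(x_j-x_i) * sign(y_j-y_i).
  (1,2):dx=+2,dy=+2->C; (1,3):dx=-5,dy=-5->C; (1,4):dx=-3,dy=-4->C; (1,5):dx=+3,dy=+4->C
  (1,6):dx=-7,dy=-10->C; (1,7):dx=-6,dy=-7->C; (1,8):dx=+4,dy=-1->D; (1,9):dx=-1,dy=+6->D
  (2,3):dx=-7,dy=-7->C; (2,4):dx=-5,dy=-6->C; (2,5):dx=+1,dy=+2->C; (2,6):dx=-9,dy=-12->C
  (2,7):dx=-8,dy=-9->C; (2,8):dx=+2,dy=-3->D; (2,9):dx=-3,dy=+4->D; (3,4):dx=+2,dy=+1->C
  (3,5):dx=+8,dy=+9->C; (3,6):dx=-2,dy=-5->C; (3,7):dx=-1,dy=-2->C; (3,8):dx=+9,dy=+4->C
  (3,9):dx=+4,dy=+11->C; (4,5):dx=+6,dy=+8->C; (4,6):dx=-4,dy=-6->C; (4,7):dx=-3,dy=-3->C
  (4,8):dx=+7,dy=+3->C; (4,9):dx=+2,dy=+10->C; (5,6):dx=-10,dy=-14->C; (5,7):dx=-9,dy=-11->C
  (5,8):dx=+1,dy=-5->D; (5,9):dx=-4,dy=+2->D; (6,7):dx=+1,dy=+3->C; (6,8):dx=+11,dy=+9->C
  (6,9):dx=+6,dy=+16->C; (7,8):dx=+10,dy=+6->C; (7,9):dx=+5,dy=+13->C; (8,9):dx=-5,dy=+7->D
Step 2: C = 29, D = 7, total pairs = 36.
Step 3: tau = (C - D)/(n(n-1)/2) = (29 - 7)/36 = 0.611111.
Step 4: Exact two-sided p-value (enumerate n! = 362880 permutations of y under H0): p = 0.024741.
Step 5: alpha = 0.1. reject H0.

tau_b = 0.6111 (C=29, D=7), p = 0.024741, reject H0.


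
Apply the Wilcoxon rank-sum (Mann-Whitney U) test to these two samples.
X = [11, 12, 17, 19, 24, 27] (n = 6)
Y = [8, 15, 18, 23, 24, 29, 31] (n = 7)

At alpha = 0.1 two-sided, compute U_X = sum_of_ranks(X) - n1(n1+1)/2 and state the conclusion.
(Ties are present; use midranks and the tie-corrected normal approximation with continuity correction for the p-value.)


Step 1: Combine and sort all 13 observations; assign midranks.
sorted (value, group): (8,Y), (11,X), (12,X), (15,Y), (17,X), (18,Y), (19,X), (23,Y), (24,X), (24,Y), (27,X), (29,Y), (31,Y)
ranks: 8->1, 11->2, 12->3, 15->4, 17->5, 18->6, 19->7, 23->8, 24->9.5, 24->9.5, 27->11, 29->12, 31->13
Step 2: Rank sum for X: R1 = 2 + 3 + 5 + 7 + 9.5 + 11 = 37.5.
Step 3: U_X = R1 - n1(n1+1)/2 = 37.5 - 6*7/2 = 37.5 - 21 = 16.5.
       U_Y = n1*n2 - U_X = 42 - 16.5 = 25.5.
Step 4: Ties are present, so use the tie-corrected normal approximation (with continuity correction) for the p-value.
Step 5: p-value = 0.567176; compare to alpha = 0.1. fail to reject H0.

U_X = 16.5, p = 0.567176, fail to reject H0 at alpha = 0.1.


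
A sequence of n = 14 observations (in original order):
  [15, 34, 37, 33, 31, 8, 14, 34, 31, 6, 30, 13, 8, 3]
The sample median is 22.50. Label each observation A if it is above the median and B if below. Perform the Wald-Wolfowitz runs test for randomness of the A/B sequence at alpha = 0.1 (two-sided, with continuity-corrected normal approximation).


Step 1: Compute median = 22.50; label A = above, B = below.
Labels in order: BAAAABBAABABBB  (n_A = 7, n_B = 7)
Step 2: Count runs R = 7.
Step 3: Under H0 (random ordering), E[R] = 2*n_A*n_B/(n_A+n_B) + 1 = 2*7*7/14 + 1 = 8.0000.
        Var[R] = 2*n_A*n_B*(2*n_A*n_B - n_A - n_B) / ((n_A+n_B)^2 * (n_A+n_B-1)) = 8232/2548 = 3.2308.
        SD[R] = 1.7974.
Step 4: Continuity-corrected z = (R + 0.5 - E[R]) / SD[R] = (7 + 0.5 - 8.0000) / 1.7974 = -0.2782.
Step 5: Two-sided p-value via normal approximation = 2*(1 - Phi(|z|)) = 0.780879.
Step 6: alpha = 0.1. fail to reject H0.

R = 7, z = -0.2782, p = 0.780879, fail to reject H0.


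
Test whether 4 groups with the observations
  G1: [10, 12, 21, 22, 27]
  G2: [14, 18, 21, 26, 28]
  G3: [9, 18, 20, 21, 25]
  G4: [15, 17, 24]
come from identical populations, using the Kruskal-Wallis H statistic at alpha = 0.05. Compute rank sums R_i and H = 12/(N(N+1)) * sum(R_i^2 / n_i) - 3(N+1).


Step 1: Combine all N = 18 observations and assign midranks.
sorted (value, group, rank): (9,G3,1), (10,G1,2), (12,G1,3), (14,G2,4), (15,G4,5), (17,G4,6), (18,G2,7.5), (18,G3,7.5), (20,G3,9), (21,G1,11), (21,G2,11), (21,G3,11), (22,G1,13), (24,G4,14), (25,G3,15), (26,G2,16), (27,G1,17), (28,G2,18)
Step 2: Sum ranks within each group.
R_1 = 46 (n_1 = 5)
R_2 = 56.5 (n_2 = 5)
R_3 = 43.5 (n_3 = 5)
R_4 = 25 (n_4 = 3)
Step 3: H = 12/(N(N+1)) * sum(R_i^2/n_i) - 3(N+1)
     = 12/(18*19) * (46^2/5 + 56.5^2/5 + 43.5^2/5 + 25^2/3) - 3*19
     = 0.035088 * 1648.43 - 57
     = 0.839766.
Step 4: Ties present; correction factor C = 1 - 30/(18^3 - 18) = 0.994840. Corrected H = 0.839766 / 0.994840 = 0.844122.
Step 5: Under H0, H ~ chi^2(3); p-value = 0.838887.
Step 6: alpha = 0.05. fail to reject H0.

H = 0.8441, df = 3, p = 0.838887, fail to reject H0.


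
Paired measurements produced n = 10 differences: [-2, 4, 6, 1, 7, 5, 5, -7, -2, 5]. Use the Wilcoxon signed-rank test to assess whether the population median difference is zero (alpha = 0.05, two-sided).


Step 1: Drop any zero differences (none here) and take |d_i|.
|d| = [2, 4, 6, 1, 7, 5, 5, 7, 2, 5]
Step 2: Midrank |d_i| (ties get averaged ranks).
ranks: |2|->2.5, |4|->4, |6|->8, |1|->1, |7|->9.5, |5|->6, |5|->6, |7|->9.5, |2|->2.5, |5|->6
Step 3: Attach original signs; sum ranks with positive sign and with negative sign.
W+ = 4 + 8 + 1 + 9.5 + 6 + 6 + 6 = 40.5
W- = 2.5 + 9.5 + 2.5 = 14.5
(Check: W+ + W- = 55 should equal n(n+1)/2 = 55.)
Step 4: Test statistic W = min(W+, W-) = 14.5.
Step 5: Ties in |d|, so use the tie-corrected normal approximation.
        E[W] = n(n+1)/4 = 10*11/4 = 27.5.
        Tie groups: |d|=2 (t=2), |d|=5 (t=3), |d|=7 (t=2); sum(t^3 - t) = 36.
        Var[W] = n(n+1)(2n+1)/24 - sum(t^3-t)/48 = 2310/24 - 36/48 = 95.5.
        z = (W - E[W]) / sqrt(Var[W]) = (14.5 - 27.5) / 9.7724 = -1.3303.
        Two-sided p = 2*Phi(z) = 0.183427.
Step 6: alpha = 0.05. fail to reject H0.

W+ = 40.5, W- = 14.5, W = min = 14.5, p = 0.183427, fail to reject H0.


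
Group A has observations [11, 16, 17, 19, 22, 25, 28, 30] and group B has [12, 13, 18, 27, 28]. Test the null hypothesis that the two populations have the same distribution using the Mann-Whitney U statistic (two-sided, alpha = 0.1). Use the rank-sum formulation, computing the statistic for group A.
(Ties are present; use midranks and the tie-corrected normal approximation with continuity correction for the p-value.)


Step 1: Combine and sort all 13 observations; assign midranks.
sorted (value, group): (11,X), (12,Y), (13,Y), (16,X), (17,X), (18,Y), (19,X), (22,X), (25,X), (27,Y), (28,X), (28,Y), (30,X)
ranks: 11->1, 12->2, 13->3, 16->4, 17->5, 18->6, 19->7, 22->8, 25->9, 27->10, 28->11.5, 28->11.5, 30->13
Step 2: Rank sum for X: R1 = 1 + 4 + 5 + 7 + 8 + 9 + 11.5 + 13 = 58.5.
Step 3: U_X = R1 - n1(n1+1)/2 = 58.5 - 8*9/2 = 58.5 - 36 = 22.5.
       U_Y = n1*n2 - U_X = 40 - 22.5 = 17.5.
Step 4: Ties are present, so use the tie-corrected normal approximation (with continuity correction) for the p-value.
Step 5: p-value = 0.769390; compare to alpha = 0.1. fail to reject H0.

U_X = 22.5, p = 0.769390, fail to reject H0 at alpha = 0.1.


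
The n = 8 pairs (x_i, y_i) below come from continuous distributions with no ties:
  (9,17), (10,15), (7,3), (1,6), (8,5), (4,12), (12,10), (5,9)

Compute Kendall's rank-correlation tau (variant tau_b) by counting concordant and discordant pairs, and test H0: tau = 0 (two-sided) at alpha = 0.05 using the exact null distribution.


Step 1: Enumerate the 28 unordered pairs (i,j) with i<j and classify each by sign(x_j-x_i) * sign(y_j-y_i).
  (1,2):dx=+1,dy=-2->D; (1,3):dx=-2,dy=-14->C; (1,4):dx=-8,dy=-11->C; (1,5):dx=-1,dy=-12->C
  (1,6):dx=-5,dy=-5->C; (1,7):dx=+3,dy=-7->D; (1,8):dx=-4,dy=-8->C; (2,3):dx=-3,dy=-12->C
  (2,4):dx=-9,dy=-9->C; (2,5):dx=-2,dy=-10->C; (2,6):dx=-6,dy=-3->C; (2,7):dx=+2,dy=-5->D
  (2,8):dx=-5,dy=-6->C; (3,4):dx=-6,dy=+3->D; (3,5):dx=+1,dy=+2->C; (3,6):dx=-3,dy=+9->D
  (3,7):dx=+5,dy=+7->C; (3,8):dx=-2,dy=+6->D; (4,5):dx=+7,dy=-1->D; (4,6):dx=+3,dy=+6->C
  (4,7):dx=+11,dy=+4->C; (4,8):dx=+4,dy=+3->C; (5,6):dx=-4,dy=+7->D; (5,7):dx=+4,dy=+5->C
  (5,8):dx=-3,dy=+4->D; (6,7):dx=+8,dy=-2->D; (6,8):dx=+1,dy=-3->D; (7,8):dx=-7,dy=-1->C
Step 2: C = 17, D = 11, total pairs = 28.
Step 3: tau = (C - D)/(n(n-1)/2) = (17 - 11)/28 = 0.214286.
Step 4: Exact two-sided p-value (enumerate n! = 40320 permutations of y under H0): p = 0.548413.
Step 5: alpha = 0.05. fail to reject H0.

tau_b = 0.2143 (C=17, D=11), p = 0.548413, fail to reject H0.


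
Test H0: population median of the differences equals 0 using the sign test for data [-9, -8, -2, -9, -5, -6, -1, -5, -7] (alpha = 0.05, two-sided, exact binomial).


Step 1: Discard zero differences. Original n = 9; n_eff = number of nonzero differences = 9.
Nonzero differences (with sign): -9, -8, -2, -9, -5, -6, -1, -5, -7
Step 2: Count signs: positive = 0, negative = 9.
Step 3: Under H0: P(positive) = 0.5, so the number of positives S ~ Bin(9, 0.5).
Step 4: Two-sided exact p-value = sum of Bin(9,0.5) probabilities at or below the observed probability = 0.003906.
Step 5: alpha = 0.05. reject H0.

n_eff = 9, pos = 0, neg = 9, p = 0.003906, reject H0.


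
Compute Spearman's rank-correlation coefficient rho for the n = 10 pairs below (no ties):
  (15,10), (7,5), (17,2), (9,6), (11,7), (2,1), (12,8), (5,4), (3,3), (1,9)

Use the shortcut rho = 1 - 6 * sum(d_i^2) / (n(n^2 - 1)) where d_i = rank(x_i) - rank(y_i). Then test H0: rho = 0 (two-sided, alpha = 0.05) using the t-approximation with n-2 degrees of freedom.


Step 1: Rank x and y separately (midranks; no ties here).
rank(x): 15->9, 7->5, 17->10, 9->6, 11->7, 2->2, 12->8, 5->4, 3->3, 1->1
rank(y): 10->10, 5->5, 2->2, 6->6, 7->7, 1->1, 8->8, 4->4, 3->3, 9->9
Step 2: d_i = R_x(i) - R_y(i); compute d_i^2.
  (9-10)^2=1, (5-5)^2=0, (10-2)^2=64, (6-6)^2=0, (7-7)^2=0, (2-1)^2=1, (8-8)^2=0, (4-4)^2=0, (3-3)^2=0, (1-9)^2=64
sum(d^2) = 130.
Step 3: rho = 1 - 6*130 / (10*(10^2 - 1)) = 1 - 780/990 = 0.212121.
Step 4: Under H0, t = rho * sqrt((n-2)/(1-rho^2)) = 0.6139 ~ t(8).
Step 5: Two-sided p-value from the t-distribution with 8 df = 0.556306.
Step 6: alpha = 0.05. fail to reject H0.

rho = 0.2121, p = 0.556306, fail to reject H0 at alpha = 0.05.


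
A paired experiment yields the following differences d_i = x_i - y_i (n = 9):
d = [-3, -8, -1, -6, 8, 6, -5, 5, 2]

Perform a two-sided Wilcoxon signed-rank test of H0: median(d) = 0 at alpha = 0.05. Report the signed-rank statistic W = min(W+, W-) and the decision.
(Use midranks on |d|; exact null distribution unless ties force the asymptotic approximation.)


Step 1: Drop any zero differences (none here) and take |d_i|.
|d| = [3, 8, 1, 6, 8, 6, 5, 5, 2]
Step 2: Midrank |d_i| (ties get averaged ranks).
ranks: |3|->3, |8|->8.5, |1|->1, |6|->6.5, |8|->8.5, |6|->6.5, |5|->4.5, |5|->4.5, |2|->2
Step 3: Attach original signs; sum ranks with positive sign and with negative sign.
W+ = 8.5 + 6.5 + 4.5 + 2 = 21.5
W- = 3 + 8.5 + 1 + 6.5 + 4.5 = 23.5
(Check: W+ + W- = 45 should equal n(n+1)/2 = 45.)
Step 4: Test statistic W = min(W+, W-) = 21.5.
Step 5: Ties in |d|, so use the tie-corrected normal approximation.
        E[W] = n(n+1)/4 = 9*10/4 = 22.5.
        Tie groups: |d|=5 (t=2), |d|=6 (t=2), |d|=8 (t=2); sum(t^3 - t) = 18.
        Var[W] = n(n+1)(2n+1)/24 - sum(t^3-t)/48 = 1710/24 - 18/48 = 70.875.
        z = (W - E[W]) / sqrt(Var[W]) = (21.5 - 22.5) / 8.4187 = -0.1188.
        Two-sided p = 2*Phi(z) = 0.905447.
Step 6: alpha = 0.05. fail to reject H0.

W+ = 21.5, W- = 23.5, W = min = 21.5, p = 0.905447, fail to reject H0.


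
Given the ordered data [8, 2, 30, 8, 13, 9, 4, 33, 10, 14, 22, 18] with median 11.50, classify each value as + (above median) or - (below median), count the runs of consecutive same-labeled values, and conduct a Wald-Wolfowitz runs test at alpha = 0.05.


Step 1: Compute median = 11.50; label A = above, B = below.
Labels in order: BBABABBABAAA  (n_A = 6, n_B = 6)
Step 2: Count runs R = 8.
Step 3: Under H0 (random ordering), E[R] = 2*n_A*n_B/(n_A+n_B) + 1 = 2*6*6/12 + 1 = 7.0000.
        Var[R] = 2*n_A*n_B*(2*n_A*n_B - n_A - n_B) / ((n_A+n_B)^2 * (n_A+n_B-1)) = 4320/1584 = 2.7273.
        SD[R] = 1.6514.
Step 4: Continuity-corrected z = (R - 0.5 - E[R]) / SD[R] = (8 - 0.5 - 7.0000) / 1.6514 = 0.3028.
Step 5: Two-sided p-value via normal approximation = 2*(1 - Phi(|z|)) = 0.762069.
Step 6: alpha = 0.05. fail to reject H0.

R = 8, z = 0.3028, p = 0.762069, fail to reject H0.


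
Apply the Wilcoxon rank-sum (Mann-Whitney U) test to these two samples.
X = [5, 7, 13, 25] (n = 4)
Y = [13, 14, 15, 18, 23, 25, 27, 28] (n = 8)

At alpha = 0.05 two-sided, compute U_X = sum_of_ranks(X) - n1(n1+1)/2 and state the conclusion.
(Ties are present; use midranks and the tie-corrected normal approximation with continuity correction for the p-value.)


Step 1: Combine and sort all 12 observations; assign midranks.
sorted (value, group): (5,X), (7,X), (13,X), (13,Y), (14,Y), (15,Y), (18,Y), (23,Y), (25,X), (25,Y), (27,Y), (28,Y)
ranks: 5->1, 7->2, 13->3.5, 13->3.5, 14->5, 15->6, 18->7, 23->8, 25->9.5, 25->9.5, 27->11, 28->12
Step 2: Rank sum for X: R1 = 1 + 2 + 3.5 + 9.5 = 16.
Step 3: U_X = R1 - n1(n1+1)/2 = 16 - 4*5/2 = 16 - 10 = 6.
       U_Y = n1*n2 - U_X = 32 - 6 = 26.
Step 4: Ties are present, so use the tie-corrected normal approximation (with continuity correction) for the p-value.
Step 5: p-value = 0.105412; compare to alpha = 0.05. fail to reject H0.

U_X = 6, p = 0.105412, fail to reject H0 at alpha = 0.05.


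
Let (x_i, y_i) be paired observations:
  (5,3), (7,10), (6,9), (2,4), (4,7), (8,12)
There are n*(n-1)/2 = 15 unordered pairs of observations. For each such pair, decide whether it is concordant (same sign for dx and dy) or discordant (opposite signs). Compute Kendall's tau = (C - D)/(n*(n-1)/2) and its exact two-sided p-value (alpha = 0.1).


Step 1: Enumerate the 15 unordered pairs (i,j) with i<j and classify each by sign(x_j-x_i) * sign(y_j-y_i).
  (1,2):dx=+2,dy=+7->C; (1,3):dx=+1,dy=+6->C; (1,4):dx=-3,dy=+1->D; (1,5):dx=-1,dy=+4->D
  (1,6):dx=+3,dy=+9->C; (2,3):dx=-1,dy=-1->C; (2,4):dx=-5,dy=-6->C; (2,5):dx=-3,dy=-3->C
  (2,6):dx=+1,dy=+2->C; (3,4):dx=-4,dy=-5->C; (3,5):dx=-2,dy=-2->C; (3,6):dx=+2,dy=+3->C
  (4,5):dx=+2,dy=+3->C; (4,6):dx=+6,dy=+8->C; (5,6):dx=+4,dy=+5->C
Step 2: C = 13, D = 2, total pairs = 15.
Step 3: tau = (C - D)/(n(n-1)/2) = (13 - 2)/15 = 0.733333.
Step 4: Exact two-sided p-value (enumerate n! = 720 permutations of y under H0): p = 0.055556.
Step 5: alpha = 0.1. reject H0.

tau_b = 0.7333 (C=13, D=2), p = 0.055556, reject H0.


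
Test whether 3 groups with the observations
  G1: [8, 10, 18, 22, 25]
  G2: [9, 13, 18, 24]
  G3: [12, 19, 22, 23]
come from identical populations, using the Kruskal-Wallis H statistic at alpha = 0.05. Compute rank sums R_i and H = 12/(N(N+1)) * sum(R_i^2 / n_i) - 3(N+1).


Step 1: Combine all N = 13 observations and assign midranks.
sorted (value, group, rank): (8,G1,1), (9,G2,2), (10,G1,3), (12,G3,4), (13,G2,5), (18,G1,6.5), (18,G2,6.5), (19,G3,8), (22,G1,9.5), (22,G3,9.5), (23,G3,11), (24,G2,12), (25,G1,13)
Step 2: Sum ranks within each group.
R_1 = 33 (n_1 = 5)
R_2 = 25.5 (n_2 = 4)
R_3 = 32.5 (n_3 = 4)
Step 3: H = 12/(N(N+1)) * sum(R_i^2/n_i) - 3(N+1)
     = 12/(13*14) * (33^2/5 + 25.5^2/4 + 32.5^2/4) - 3*14
     = 0.065934 * 644.425 - 42
     = 0.489560.
Step 4: Ties present; correction factor C = 1 - 12/(13^3 - 13) = 0.994505. Corrected H = 0.489560 / 0.994505 = 0.492265.
Step 5: Under H0, H ~ chi^2(2); p-value = 0.781819.
Step 6: alpha = 0.05. fail to reject H0.

H = 0.4923, df = 2, p = 0.781819, fail to reject H0.


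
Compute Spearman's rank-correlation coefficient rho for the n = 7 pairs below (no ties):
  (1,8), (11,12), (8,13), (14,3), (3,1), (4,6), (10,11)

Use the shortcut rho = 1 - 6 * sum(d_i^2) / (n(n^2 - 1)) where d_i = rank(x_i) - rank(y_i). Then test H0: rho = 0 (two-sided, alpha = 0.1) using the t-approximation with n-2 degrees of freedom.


Step 1: Rank x and y separately (midranks; no ties here).
rank(x): 1->1, 11->6, 8->4, 14->7, 3->2, 4->3, 10->5
rank(y): 8->4, 12->6, 13->7, 3->2, 1->1, 6->3, 11->5
Step 2: d_i = R_x(i) - R_y(i); compute d_i^2.
  (1-4)^2=9, (6-6)^2=0, (4-7)^2=9, (7-2)^2=25, (2-1)^2=1, (3-3)^2=0, (5-5)^2=0
sum(d^2) = 44.
Step 3: rho = 1 - 6*44 / (7*(7^2 - 1)) = 1 - 264/336 = 0.214286.
Step 4: Under H0, t = rho * sqrt((n-2)/(1-rho^2)) = 0.4906 ~ t(5).
Step 5: Two-sided p-value from the t-distribution with 5 df = 0.644512.
Step 6: alpha = 0.1. fail to reject H0.

rho = 0.2143, p = 0.644512, fail to reject H0 at alpha = 0.1.


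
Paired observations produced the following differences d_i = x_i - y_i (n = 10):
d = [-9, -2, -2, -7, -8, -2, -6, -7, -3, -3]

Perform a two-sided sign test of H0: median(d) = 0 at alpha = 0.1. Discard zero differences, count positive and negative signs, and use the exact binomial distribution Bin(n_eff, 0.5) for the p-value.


Step 1: Discard zero differences. Original n = 10; n_eff = number of nonzero differences = 10.
Nonzero differences (with sign): -9, -2, -2, -7, -8, -2, -6, -7, -3, -3
Step 2: Count signs: positive = 0, negative = 10.
Step 3: Under H0: P(positive) = 0.5, so the number of positives S ~ Bin(10, 0.5).
Step 4: Two-sided exact p-value = sum of Bin(10,0.5) probabilities at or below the observed probability = 0.001953.
Step 5: alpha = 0.1. reject H0.

n_eff = 10, pos = 0, neg = 10, p = 0.001953, reject H0.


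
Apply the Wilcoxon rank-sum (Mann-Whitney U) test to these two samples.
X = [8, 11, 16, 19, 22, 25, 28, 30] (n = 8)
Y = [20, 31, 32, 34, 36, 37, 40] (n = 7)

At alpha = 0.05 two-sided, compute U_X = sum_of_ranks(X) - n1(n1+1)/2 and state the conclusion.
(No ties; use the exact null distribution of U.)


Step 1: Combine and sort all 15 observations; assign midranks.
sorted (value, group): (8,X), (11,X), (16,X), (19,X), (20,Y), (22,X), (25,X), (28,X), (30,X), (31,Y), (32,Y), (34,Y), (36,Y), (37,Y), (40,Y)
ranks: 8->1, 11->2, 16->3, 19->4, 20->5, 22->6, 25->7, 28->8, 30->9, 31->10, 32->11, 34->12, 36->13, 37->14, 40->15
Step 2: Rank sum for X: R1 = 1 + 2 + 3 + 4 + 6 + 7 + 8 + 9 = 40.
Step 3: U_X = R1 - n1(n1+1)/2 = 40 - 8*9/2 = 40 - 36 = 4.
       U_Y = n1*n2 - U_X = 56 - 4 = 52.
Step 4: No ties, so the exact null distribution of U (based on enumerating the C(15,8) = 6435 equally likely rank assignments) gives the two-sided p-value.
Step 5: p-value = 0.003730; compare to alpha = 0.05. reject H0.

U_X = 4, p = 0.003730, reject H0 at alpha = 0.05.


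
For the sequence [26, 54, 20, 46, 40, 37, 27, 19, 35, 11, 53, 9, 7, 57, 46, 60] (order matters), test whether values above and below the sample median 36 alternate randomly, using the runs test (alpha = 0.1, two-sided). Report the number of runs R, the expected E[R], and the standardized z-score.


Step 1: Compute median = 36; label A = above, B = below.
Labels in order: BABAAABBBBABBAAA  (n_A = 8, n_B = 8)
Step 2: Count runs R = 8.
Step 3: Under H0 (random ordering), E[R] = 2*n_A*n_B/(n_A+n_B) + 1 = 2*8*8/16 + 1 = 9.0000.
        Var[R] = 2*n_A*n_B*(2*n_A*n_B - n_A - n_B) / ((n_A+n_B)^2 * (n_A+n_B-1)) = 14336/3840 = 3.7333.
        SD[R] = 1.9322.
Step 4: Continuity-corrected z = (R + 0.5 - E[R]) / SD[R] = (8 + 0.5 - 9.0000) / 1.9322 = -0.2588.
Step 5: Two-sided p-value via normal approximation = 2*(1 - Phi(|z|)) = 0.795809.
Step 6: alpha = 0.1. fail to reject H0.

R = 8, z = -0.2588, p = 0.795809, fail to reject H0.


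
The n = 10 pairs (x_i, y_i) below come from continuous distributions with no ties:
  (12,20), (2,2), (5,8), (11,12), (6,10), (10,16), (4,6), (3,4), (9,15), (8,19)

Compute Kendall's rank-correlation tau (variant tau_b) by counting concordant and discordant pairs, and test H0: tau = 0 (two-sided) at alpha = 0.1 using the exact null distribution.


Step 1: Enumerate the 45 unordered pairs (i,j) with i<j and classify each by sign(x_j-x_i) * sign(y_j-y_i).
  (1,2):dx=-10,dy=-18->C; (1,3):dx=-7,dy=-12->C; (1,4):dx=-1,dy=-8->C; (1,5):dx=-6,dy=-10->C
  (1,6):dx=-2,dy=-4->C; (1,7):dx=-8,dy=-14->C; (1,8):dx=-9,dy=-16->C; (1,9):dx=-3,dy=-5->C
  (1,10):dx=-4,dy=-1->C; (2,3):dx=+3,dy=+6->C; (2,4):dx=+9,dy=+10->C; (2,5):dx=+4,dy=+8->C
  (2,6):dx=+8,dy=+14->C; (2,7):dx=+2,dy=+4->C; (2,8):dx=+1,dy=+2->C; (2,9):dx=+7,dy=+13->C
  (2,10):dx=+6,dy=+17->C; (3,4):dx=+6,dy=+4->C; (3,5):dx=+1,dy=+2->C; (3,6):dx=+5,dy=+8->C
  (3,7):dx=-1,dy=-2->C; (3,8):dx=-2,dy=-4->C; (3,9):dx=+4,dy=+7->C; (3,10):dx=+3,dy=+11->C
  (4,5):dx=-5,dy=-2->C; (4,6):dx=-1,dy=+4->D; (4,7):dx=-7,dy=-6->C; (4,8):dx=-8,dy=-8->C
  (4,9):dx=-2,dy=+3->D; (4,10):dx=-3,dy=+7->D; (5,6):dx=+4,dy=+6->C; (5,7):dx=-2,dy=-4->C
  (5,8):dx=-3,dy=-6->C; (5,9):dx=+3,dy=+5->C; (5,10):dx=+2,dy=+9->C; (6,7):dx=-6,dy=-10->C
  (6,8):dx=-7,dy=-12->C; (6,9):dx=-1,dy=-1->C; (6,10):dx=-2,dy=+3->D; (7,8):dx=-1,dy=-2->C
  (7,9):dx=+5,dy=+9->C; (7,10):dx=+4,dy=+13->C; (8,9):dx=+6,dy=+11->C; (8,10):dx=+5,dy=+15->C
  (9,10):dx=-1,dy=+4->D
Step 2: C = 40, D = 5, total pairs = 45.
Step 3: tau = (C - D)/(n(n-1)/2) = (40 - 5)/45 = 0.777778.
Step 4: Exact two-sided p-value (enumerate n! = 3628800 permutations of y under H0): p = 0.000946.
Step 5: alpha = 0.1. reject H0.

tau_b = 0.7778 (C=40, D=5), p = 0.000946, reject H0.


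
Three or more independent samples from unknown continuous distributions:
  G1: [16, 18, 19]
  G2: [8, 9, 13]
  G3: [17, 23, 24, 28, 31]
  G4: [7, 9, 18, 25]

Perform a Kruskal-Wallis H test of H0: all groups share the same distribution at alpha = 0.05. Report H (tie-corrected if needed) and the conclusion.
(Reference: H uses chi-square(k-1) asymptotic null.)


Step 1: Combine all N = 15 observations and assign midranks.
sorted (value, group, rank): (7,G4,1), (8,G2,2), (9,G2,3.5), (9,G4,3.5), (13,G2,5), (16,G1,6), (17,G3,7), (18,G1,8.5), (18,G4,8.5), (19,G1,10), (23,G3,11), (24,G3,12), (25,G4,13), (28,G3,14), (31,G3,15)
Step 2: Sum ranks within each group.
R_1 = 24.5 (n_1 = 3)
R_2 = 10.5 (n_2 = 3)
R_3 = 59 (n_3 = 5)
R_4 = 26 (n_4 = 4)
Step 3: H = 12/(N(N+1)) * sum(R_i^2/n_i) - 3(N+1)
     = 12/(15*16) * (24.5^2/3 + 10.5^2/3 + 59^2/5 + 26^2/4) - 3*16
     = 0.050000 * 1102.03 - 48
     = 7.101667.
Step 4: Ties present; correction factor C = 1 - 12/(15^3 - 15) = 0.996429. Corrected H = 7.101667 / 0.996429 = 7.127121.
Step 5: Under H0, H ~ chi^2(3); p-value = 0.067955.
Step 6: alpha = 0.05. fail to reject H0.

H = 7.1271, df = 3, p = 0.067955, fail to reject H0.


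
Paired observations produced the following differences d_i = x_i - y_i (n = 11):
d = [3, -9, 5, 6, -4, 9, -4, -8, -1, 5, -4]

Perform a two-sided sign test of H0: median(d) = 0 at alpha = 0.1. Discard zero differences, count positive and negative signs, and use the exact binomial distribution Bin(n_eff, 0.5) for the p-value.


Step 1: Discard zero differences. Original n = 11; n_eff = number of nonzero differences = 11.
Nonzero differences (with sign): +3, -9, +5, +6, -4, +9, -4, -8, -1, +5, -4
Step 2: Count signs: positive = 5, negative = 6.
Step 3: Under H0: P(positive) = 0.5, so the number of positives S ~ Bin(11, 0.5).
Step 4: Two-sided exact p-value = sum of Bin(11,0.5) probabilities at or below the observed probability = 1.000000.
Step 5: alpha = 0.1. fail to reject H0.

n_eff = 11, pos = 5, neg = 6, p = 1.000000, fail to reject H0.


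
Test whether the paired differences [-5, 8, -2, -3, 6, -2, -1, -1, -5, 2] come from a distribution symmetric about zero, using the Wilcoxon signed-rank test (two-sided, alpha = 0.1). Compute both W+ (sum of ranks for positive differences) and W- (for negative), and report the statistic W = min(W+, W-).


Step 1: Drop any zero differences (none here) and take |d_i|.
|d| = [5, 8, 2, 3, 6, 2, 1, 1, 5, 2]
Step 2: Midrank |d_i| (ties get averaged ranks).
ranks: |5|->7.5, |8|->10, |2|->4, |3|->6, |6|->9, |2|->4, |1|->1.5, |1|->1.5, |5|->7.5, |2|->4
Step 3: Attach original signs; sum ranks with positive sign and with negative sign.
W+ = 10 + 9 + 4 = 23
W- = 7.5 + 4 + 6 + 4 + 1.5 + 1.5 + 7.5 = 32
(Check: W+ + W- = 55 should equal n(n+1)/2 = 55.)
Step 4: Test statistic W = min(W+, W-) = 23.
Step 5: Ties in |d|, so use the tie-corrected normal approximation.
        E[W] = n(n+1)/4 = 10*11/4 = 27.5.
        Tie groups: |d|=1 (t=2), |d|=2 (t=3), |d|=5 (t=2); sum(t^3 - t) = 36.
        Var[W] = n(n+1)(2n+1)/24 - sum(t^3-t)/48 = 2310/24 - 36/48 = 95.5.
        z = (W - E[W]) / sqrt(Var[W]) = (23 - 27.5) / 9.7724 = -0.4605.
        Two-sided p = 2*Phi(z) = 0.645172.
Step 6: alpha = 0.1. fail to reject H0.

W+ = 23, W- = 32, W = min = 23, p = 0.645172, fail to reject H0.


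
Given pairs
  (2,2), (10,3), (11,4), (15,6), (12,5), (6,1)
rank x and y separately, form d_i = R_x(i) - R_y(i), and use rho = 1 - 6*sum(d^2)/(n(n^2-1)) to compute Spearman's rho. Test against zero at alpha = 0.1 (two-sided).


Step 1: Rank x and y separately (midranks; no ties here).
rank(x): 2->1, 10->3, 11->4, 15->6, 12->5, 6->2
rank(y): 2->2, 3->3, 4->4, 6->6, 5->5, 1->1
Step 2: d_i = R_x(i) - R_y(i); compute d_i^2.
  (1-2)^2=1, (3-3)^2=0, (4-4)^2=0, (6-6)^2=0, (5-5)^2=0, (2-1)^2=1
sum(d^2) = 2.
Step 3: rho = 1 - 6*2 / (6*(6^2 - 1)) = 1 - 12/210 = 0.942857.
Step 4: Under H0, t = rho * sqrt((n-2)/(1-rho^2)) = 5.6595 ~ t(4).
Step 5: Two-sided p-value from the t-distribution with 4 df = 0.004805.
Step 6: alpha = 0.1. reject H0.

rho = 0.9429, p = 0.004805, reject H0 at alpha = 0.1.


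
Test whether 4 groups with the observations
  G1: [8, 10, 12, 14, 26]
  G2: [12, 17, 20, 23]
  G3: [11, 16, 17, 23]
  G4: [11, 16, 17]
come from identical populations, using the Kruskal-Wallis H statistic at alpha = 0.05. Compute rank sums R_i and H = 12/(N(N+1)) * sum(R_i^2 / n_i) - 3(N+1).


Step 1: Combine all N = 16 observations and assign midranks.
sorted (value, group, rank): (8,G1,1), (10,G1,2), (11,G3,3.5), (11,G4,3.5), (12,G1,5.5), (12,G2,5.5), (14,G1,7), (16,G3,8.5), (16,G4,8.5), (17,G2,11), (17,G3,11), (17,G4,11), (20,G2,13), (23,G2,14.5), (23,G3,14.5), (26,G1,16)
Step 2: Sum ranks within each group.
R_1 = 31.5 (n_1 = 5)
R_2 = 44 (n_2 = 4)
R_3 = 37.5 (n_3 = 4)
R_4 = 23 (n_4 = 3)
Step 3: H = 12/(N(N+1)) * sum(R_i^2/n_i) - 3(N+1)
     = 12/(16*17) * (31.5^2/5 + 44^2/4 + 37.5^2/4 + 23^2/3) - 3*17
     = 0.044118 * 1210.35 - 51
     = 2.397610.
Step 4: Ties present; correction factor C = 1 - 48/(16^3 - 16) = 0.988235. Corrected H = 2.397610 / 0.988235 = 2.426153.
Step 5: Under H0, H ~ chi^2(3); p-value = 0.488785.
Step 6: alpha = 0.05. fail to reject H0.

H = 2.4262, df = 3, p = 0.488785, fail to reject H0.


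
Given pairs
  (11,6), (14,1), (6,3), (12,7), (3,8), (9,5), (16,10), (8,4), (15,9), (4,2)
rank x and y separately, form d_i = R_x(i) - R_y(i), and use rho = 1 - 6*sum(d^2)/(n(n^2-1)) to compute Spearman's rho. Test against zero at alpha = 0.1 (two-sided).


Step 1: Rank x and y separately (midranks; no ties here).
rank(x): 11->6, 14->8, 6->3, 12->7, 3->1, 9->5, 16->10, 8->4, 15->9, 4->2
rank(y): 6->6, 1->1, 3->3, 7->7, 8->8, 5->5, 10->10, 4->4, 9->9, 2->2
Step 2: d_i = R_x(i) - R_y(i); compute d_i^2.
  (6-6)^2=0, (8-1)^2=49, (3-3)^2=0, (7-7)^2=0, (1-8)^2=49, (5-5)^2=0, (10-10)^2=0, (4-4)^2=0, (9-9)^2=0, (2-2)^2=0
sum(d^2) = 98.
Step 3: rho = 1 - 6*98 / (10*(10^2 - 1)) = 1 - 588/990 = 0.406061.
Step 4: Under H0, t = rho * sqrt((n-2)/(1-rho^2)) = 1.2568 ~ t(8).
Step 5: Two-sided p-value from the t-distribution with 8 df = 0.244282.
Step 6: alpha = 0.1. fail to reject H0.

rho = 0.4061, p = 0.244282, fail to reject H0 at alpha = 0.1.


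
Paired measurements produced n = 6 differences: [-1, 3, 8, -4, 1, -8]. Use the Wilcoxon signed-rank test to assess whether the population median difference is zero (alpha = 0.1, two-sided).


Step 1: Drop any zero differences (none here) and take |d_i|.
|d| = [1, 3, 8, 4, 1, 8]
Step 2: Midrank |d_i| (ties get averaged ranks).
ranks: |1|->1.5, |3|->3, |8|->5.5, |4|->4, |1|->1.5, |8|->5.5
Step 3: Attach original signs; sum ranks with positive sign and with negative sign.
W+ = 3 + 5.5 + 1.5 = 10
W- = 1.5 + 4 + 5.5 = 11
(Check: W+ + W- = 21 should equal n(n+1)/2 = 21.)
Step 4: Test statistic W = min(W+, W-) = 10.
Step 5: Ties in |d|, so use the tie-corrected normal approximation.
        E[W] = n(n+1)/4 = 6*7/4 = 10.5.
        Tie groups: |d|=1 (t=2), |d|=8 (t=2); sum(t^3 - t) = 12.
        Var[W] = n(n+1)(2n+1)/24 - sum(t^3-t)/48 = 546/24 - 12/48 = 22.5.
        z = (W - E[W]) / sqrt(Var[W]) = (10 - 10.5) / 4.7434 = -0.1054.
        Two-sided p = 2*Phi(z) = 0.916051.
Step 6: alpha = 0.1. fail to reject H0.

W+ = 10, W- = 11, W = min = 10, p = 0.916051, fail to reject H0.


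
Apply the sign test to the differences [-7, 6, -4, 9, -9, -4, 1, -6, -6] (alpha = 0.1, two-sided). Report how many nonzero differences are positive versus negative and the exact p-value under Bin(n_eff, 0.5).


Step 1: Discard zero differences. Original n = 9; n_eff = number of nonzero differences = 9.
Nonzero differences (with sign): -7, +6, -4, +9, -9, -4, +1, -6, -6
Step 2: Count signs: positive = 3, negative = 6.
Step 3: Under H0: P(positive) = 0.5, so the number of positives S ~ Bin(9, 0.5).
Step 4: Two-sided exact p-value = sum of Bin(9,0.5) probabilities at or below the observed probability = 0.507812.
Step 5: alpha = 0.1. fail to reject H0.

n_eff = 9, pos = 3, neg = 6, p = 0.507812, fail to reject H0.


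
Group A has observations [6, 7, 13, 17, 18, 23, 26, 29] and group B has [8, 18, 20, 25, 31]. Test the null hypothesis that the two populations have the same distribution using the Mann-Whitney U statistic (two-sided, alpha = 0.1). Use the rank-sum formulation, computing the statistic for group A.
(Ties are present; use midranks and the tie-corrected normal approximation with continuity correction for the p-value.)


Step 1: Combine and sort all 13 observations; assign midranks.
sorted (value, group): (6,X), (7,X), (8,Y), (13,X), (17,X), (18,X), (18,Y), (20,Y), (23,X), (25,Y), (26,X), (29,X), (31,Y)
ranks: 6->1, 7->2, 8->3, 13->4, 17->5, 18->6.5, 18->6.5, 20->8, 23->9, 25->10, 26->11, 29->12, 31->13
Step 2: Rank sum for X: R1 = 1 + 2 + 4 + 5 + 6.5 + 9 + 11 + 12 = 50.5.
Step 3: U_X = R1 - n1(n1+1)/2 = 50.5 - 8*9/2 = 50.5 - 36 = 14.5.
       U_Y = n1*n2 - U_X = 40 - 14.5 = 25.5.
Step 4: Ties are present, so use the tie-corrected normal approximation (with continuity correction) for the p-value.
Step 5: p-value = 0.463600; compare to alpha = 0.1. fail to reject H0.

U_X = 14.5, p = 0.463600, fail to reject H0 at alpha = 0.1.


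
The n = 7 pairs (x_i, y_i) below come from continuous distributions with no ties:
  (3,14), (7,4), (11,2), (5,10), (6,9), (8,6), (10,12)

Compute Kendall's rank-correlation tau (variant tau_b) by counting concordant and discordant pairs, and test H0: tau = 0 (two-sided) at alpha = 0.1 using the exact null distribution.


Step 1: Enumerate the 21 unordered pairs (i,j) with i<j and classify each by sign(x_j-x_i) * sign(y_j-y_i).
  (1,2):dx=+4,dy=-10->D; (1,3):dx=+8,dy=-12->D; (1,4):dx=+2,dy=-4->D; (1,5):dx=+3,dy=-5->D
  (1,6):dx=+5,dy=-8->D; (1,7):dx=+7,dy=-2->D; (2,3):dx=+4,dy=-2->D; (2,4):dx=-2,dy=+6->D
  (2,5):dx=-1,dy=+5->D; (2,6):dx=+1,dy=+2->C; (2,7):dx=+3,dy=+8->C; (3,4):dx=-6,dy=+8->D
  (3,5):dx=-5,dy=+7->D; (3,6):dx=-3,dy=+4->D; (3,7):dx=-1,dy=+10->D; (4,5):dx=+1,dy=-1->D
  (4,6):dx=+3,dy=-4->D; (4,7):dx=+5,dy=+2->C; (5,6):dx=+2,dy=-3->D; (5,7):dx=+4,dy=+3->C
  (6,7):dx=+2,dy=+6->C
Step 2: C = 5, D = 16, total pairs = 21.
Step 3: tau = (C - D)/(n(n-1)/2) = (5 - 16)/21 = -0.523810.
Step 4: Exact two-sided p-value (enumerate n! = 5040 permutations of y under H0): p = 0.136111.
Step 5: alpha = 0.1. fail to reject H0.

tau_b = -0.5238 (C=5, D=16), p = 0.136111, fail to reject H0.


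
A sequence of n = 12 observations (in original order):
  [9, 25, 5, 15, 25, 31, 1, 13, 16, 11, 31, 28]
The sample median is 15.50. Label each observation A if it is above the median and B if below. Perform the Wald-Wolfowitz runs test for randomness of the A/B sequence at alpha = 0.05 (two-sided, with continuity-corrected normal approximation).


Step 1: Compute median = 15.50; label A = above, B = below.
Labels in order: BABBAABBABAA  (n_A = 6, n_B = 6)
Step 2: Count runs R = 8.
Step 3: Under H0 (random ordering), E[R] = 2*n_A*n_B/(n_A+n_B) + 1 = 2*6*6/12 + 1 = 7.0000.
        Var[R] = 2*n_A*n_B*(2*n_A*n_B - n_A - n_B) / ((n_A+n_B)^2 * (n_A+n_B-1)) = 4320/1584 = 2.7273.
        SD[R] = 1.6514.
Step 4: Continuity-corrected z = (R - 0.5 - E[R]) / SD[R] = (8 - 0.5 - 7.0000) / 1.6514 = 0.3028.
Step 5: Two-sided p-value via normal approximation = 2*(1 - Phi(|z|)) = 0.762069.
Step 6: alpha = 0.05. fail to reject H0.

R = 8, z = 0.3028, p = 0.762069, fail to reject H0.


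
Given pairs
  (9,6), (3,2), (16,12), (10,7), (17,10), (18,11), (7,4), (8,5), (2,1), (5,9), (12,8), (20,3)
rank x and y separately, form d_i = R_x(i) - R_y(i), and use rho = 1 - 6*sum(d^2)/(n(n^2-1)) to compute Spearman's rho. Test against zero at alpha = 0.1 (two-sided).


Step 1: Rank x and y separately (midranks; no ties here).
rank(x): 9->6, 3->2, 16->9, 10->7, 17->10, 18->11, 7->4, 8->5, 2->1, 5->3, 12->8, 20->12
rank(y): 6->6, 2->2, 12->12, 7->7, 10->10, 11->11, 4->4, 5->5, 1->1, 9->9, 8->8, 3->3
Step 2: d_i = R_x(i) - R_y(i); compute d_i^2.
  (6-6)^2=0, (2-2)^2=0, (9-12)^2=9, (7-7)^2=0, (10-10)^2=0, (11-11)^2=0, (4-4)^2=0, (5-5)^2=0, (1-1)^2=0, (3-9)^2=36, (8-8)^2=0, (12-3)^2=81
sum(d^2) = 126.
Step 3: rho = 1 - 6*126 / (12*(12^2 - 1)) = 1 - 756/1716 = 0.559441.
Step 4: Under H0, t = rho * sqrt((n-2)/(1-rho^2)) = 2.1344 ~ t(10).
Step 5: Two-sided p-value from the t-distribution with 10 df = 0.058589.
Step 6: alpha = 0.1. reject H0.

rho = 0.5594, p = 0.058589, reject H0 at alpha = 0.1.


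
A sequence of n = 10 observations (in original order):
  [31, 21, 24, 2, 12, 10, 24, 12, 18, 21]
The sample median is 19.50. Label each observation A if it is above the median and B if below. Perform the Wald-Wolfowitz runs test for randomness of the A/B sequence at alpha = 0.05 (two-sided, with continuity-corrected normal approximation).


Step 1: Compute median = 19.50; label A = above, B = below.
Labels in order: AAABBBABBA  (n_A = 5, n_B = 5)
Step 2: Count runs R = 5.
Step 3: Under H0 (random ordering), E[R] = 2*n_A*n_B/(n_A+n_B) + 1 = 2*5*5/10 + 1 = 6.0000.
        Var[R] = 2*n_A*n_B*(2*n_A*n_B - n_A - n_B) / ((n_A+n_B)^2 * (n_A+n_B-1)) = 2000/900 = 2.2222.
        SD[R] = 1.4907.
Step 4: Continuity-corrected z = (R + 0.5 - E[R]) / SD[R] = (5 + 0.5 - 6.0000) / 1.4907 = -0.3354.
Step 5: Two-sided p-value via normal approximation = 2*(1 - Phi(|z|)) = 0.737316.
Step 6: alpha = 0.05. fail to reject H0.

R = 5, z = -0.3354, p = 0.737316, fail to reject H0.


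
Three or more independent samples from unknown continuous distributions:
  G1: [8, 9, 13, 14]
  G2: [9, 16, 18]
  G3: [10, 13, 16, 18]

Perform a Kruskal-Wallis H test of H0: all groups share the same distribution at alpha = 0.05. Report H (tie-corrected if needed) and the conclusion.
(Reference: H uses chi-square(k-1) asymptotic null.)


Step 1: Combine all N = 11 observations and assign midranks.
sorted (value, group, rank): (8,G1,1), (9,G1,2.5), (9,G2,2.5), (10,G3,4), (13,G1,5.5), (13,G3,5.5), (14,G1,7), (16,G2,8.5), (16,G3,8.5), (18,G2,10.5), (18,G3,10.5)
Step 2: Sum ranks within each group.
R_1 = 16 (n_1 = 4)
R_2 = 21.5 (n_2 = 3)
R_3 = 28.5 (n_3 = 4)
Step 3: H = 12/(N(N+1)) * sum(R_i^2/n_i) - 3(N+1)
     = 12/(11*12) * (16^2/4 + 21.5^2/3 + 28.5^2/4) - 3*12
     = 0.090909 * 421.146 - 36
     = 2.285985.
Step 4: Ties present; correction factor C = 1 - 24/(11^3 - 11) = 0.981818. Corrected H = 2.285985 / 0.981818 = 2.328318.
Step 5: Under H0, H ~ chi^2(2); p-value = 0.312185.
Step 6: alpha = 0.05. fail to reject H0.

H = 2.3283, df = 2, p = 0.312185, fail to reject H0.


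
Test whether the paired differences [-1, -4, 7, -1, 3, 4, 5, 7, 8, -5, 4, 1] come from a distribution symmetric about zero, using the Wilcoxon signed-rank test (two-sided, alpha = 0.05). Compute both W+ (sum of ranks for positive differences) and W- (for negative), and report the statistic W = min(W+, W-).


Step 1: Drop any zero differences (none here) and take |d_i|.
|d| = [1, 4, 7, 1, 3, 4, 5, 7, 8, 5, 4, 1]
Step 2: Midrank |d_i| (ties get averaged ranks).
ranks: |1|->2, |4|->6, |7|->10.5, |1|->2, |3|->4, |4|->6, |5|->8.5, |7|->10.5, |8|->12, |5|->8.5, |4|->6, |1|->2
Step 3: Attach original signs; sum ranks with positive sign and with negative sign.
W+ = 10.5 + 4 + 6 + 8.5 + 10.5 + 12 + 6 + 2 = 59.5
W- = 2 + 6 + 2 + 8.5 = 18.5
(Check: W+ + W- = 78 should equal n(n+1)/2 = 78.)
Step 4: Test statistic W = min(W+, W-) = 18.5.
Step 5: Ties in |d|, so use the tie-corrected normal approximation.
        E[W] = n(n+1)/4 = 12*13/4 = 39.
        Tie groups: |d|=1 (t=3), |d|=4 (t=3), |d|=5 (t=2), |d|=7 (t=2); sum(t^3 - t) = 60.
        Var[W] = n(n+1)(2n+1)/24 - sum(t^3-t)/48 = 3900/24 - 60/48 = 161.25.
        z = (W - E[W]) / sqrt(Var[W]) = (18.5 - 39) / 12.6984 = -1.6144.
        Two-sided p = 2*Phi(z) = 0.106446.
Step 6: alpha = 0.05. fail to reject H0.

W+ = 59.5, W- = 18.5, W = min = 18.5, p = 0.106446, fail to reject H0.


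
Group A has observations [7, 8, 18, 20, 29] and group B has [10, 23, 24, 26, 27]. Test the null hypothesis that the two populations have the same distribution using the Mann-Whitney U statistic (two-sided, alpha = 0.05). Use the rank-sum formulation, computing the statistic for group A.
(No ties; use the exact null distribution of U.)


Step 1: Combine and sort all 10 observations; assign midranks.
sorted (value, group): (7,X), (8,X), (10,Y), (18,X), (20,X), (23,Y), (24,Y), (26,Y), (27,Y), (29,X)
ranks: 7->1, 8->2, 10->3, 18->4, 20->5, 23->6, 24->7, 26->8, 27->9, 29->10
Step 2: Rank sum for X: R1 = 1 + 2 + 4 + 5 + 10 = 22.
Step 3: U_X = R1 - n1(n1+1)/2 = 22 - 5*6/2 = 22 - 15 = 7.
       U_Y = n1*n2 - U_X = 25 - 7 = 18.
Step 4: No ties, so the exact null distribution of U (based on enumerating the C(10,5) = 252 equally likely rank assignments) gives the two-sided p-value.
Step 5: p-value = 0.309524; compare to alpha = 0.05. fail to reject H0.

U_X = 7, p = 0.309524, fail to reject H0 at alpha = 0.05.


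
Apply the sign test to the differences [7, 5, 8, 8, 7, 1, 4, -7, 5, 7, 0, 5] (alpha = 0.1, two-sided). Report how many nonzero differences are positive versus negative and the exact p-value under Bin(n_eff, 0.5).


Step 1: Discard zero differences. Original n = 12; n_eff = number of nonzero differences = 11.
Nonzero differences (with sign): +7, +5, +8, +8, +7, +1, +4, -7, +5, +7, +5
Step 2: Count signs: positive = 10, negative = 1.
Step 3: Under H0: P(positive) = 0.5, so the number of positives S ~ Bin(11, 0.5).
Step 4: Two-sided exact p-value = sum of Bin(11,0.5) probabilities at or below the observed probability = 0.011719.
Step 5: alpha = 0.1. reject H0.

n_eff = 11, pos = 10, neg = 1, p = 0.011719, reject H0.
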